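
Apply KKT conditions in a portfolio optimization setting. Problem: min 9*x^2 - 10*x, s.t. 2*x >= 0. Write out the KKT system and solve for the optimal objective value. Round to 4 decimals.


Step 1: Try lambda = 0 (constraint inactive).
Stationarity: 2*9*x - 10 = 0
x* = 10/(2*9) = 5/9 = 0.5556 (rounded; the exact value 5/9 is used below)
Check constraint: 2*0.5556 = 1.1112 >= 0 -- satisfied.
Step 2: Compute optimal value.
f(x*) = 9*(5/9)^2 - 10*(5/9) = -2.7778


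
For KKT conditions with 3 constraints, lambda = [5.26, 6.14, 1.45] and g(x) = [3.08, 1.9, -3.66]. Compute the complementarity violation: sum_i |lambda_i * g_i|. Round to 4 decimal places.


KKT complementary slackness check:
lambda_1 * g_1 = 5.26 * 3.08 = 16.2008
lambda_2 * g_2 = 6.14 * 1.9 = 11.666
lambda_3 * g_3 = 1.45 * -3.66 = -5.307
Total violation = 16.2008 + 11.666 + 5.307 = 33.1738


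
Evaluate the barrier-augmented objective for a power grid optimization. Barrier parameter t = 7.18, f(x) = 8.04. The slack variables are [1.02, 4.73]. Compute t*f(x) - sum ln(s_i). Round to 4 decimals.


Step 1: Compute log-barrier.
ln values: [0.0198, 1.5539]
phi = -(0.0198 + 1.5539) = -1.5737
Step 2: Compute augmented objective.
t*f(x) = 7.18*8.04 = 57.7272
Total = 57.7272 - 1.5737 = 56.1535


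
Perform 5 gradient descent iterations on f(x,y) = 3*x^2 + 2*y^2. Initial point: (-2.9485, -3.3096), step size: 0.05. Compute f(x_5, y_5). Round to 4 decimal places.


Gradient descent on f(x,y) = 3*x^2 + 2*y^2.
Starting point: (-2.9485, -3.3096), alpha = 0.05
Step 1: grad_x = 2*3*-2.9485 = -17.691, grad_y = 2*2*-3.3096 = -13.2384
  x_1 = -2.9485 - 0.05*-17.691 = -2.064
  y_1 = -3.3096 - 0.05*-13.2384 = -2.6477
Step 2: grad_x = 2*3*-2.064 = -12.3837, grad_y = 2*2*-2.6477 = -10.5907
  x_2 = -2.064 - 0.05*-12.3837 = -1.4448
  y_2 = -2.6477 - 0.05*-10.5907 = -2.1181
Step 3: grad_x = 2*3*-1.4448 = -8.6686, grad_y = 2*2*-2.1181 = -8.4726
  x_3 = -1.4448 - 0.05*-8.6686 = -1.0113
  y_3 = -2.1181 - 0.05*-8.4726 = -1.6945
Step 4: grad_x = 2*3*-1.0113 = -6.068, grad_y = 2*2*-1.6945 = -6.7781
  x_4 = -1.0113 - 0.05*-6.068 = -0.7079
  y_4 = -1.6945 - 0.05*-6.7781 = -1.3556
Step 5: grad_x = 2*3*-0.7079 = -4.2476, grad_y = 2*2*-1.3556 = -5.4224
  x_5 = -0.7079 - 0.05*-4.2476 = -0.4956
  y_5 = -1.3556 - 0.05*-5.4224 = -1.0845
f(-0.4956, -1.0845) = 3*(-0.4956)^2 + 2*(-1.0845)^2 = 3.089


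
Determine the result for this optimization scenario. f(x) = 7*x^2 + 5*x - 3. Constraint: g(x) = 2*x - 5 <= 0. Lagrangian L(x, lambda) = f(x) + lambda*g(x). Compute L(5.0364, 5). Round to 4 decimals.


Step 1: Evaluate f(x).
f(5.0364) = 7*5.0364^2 + 5*5.0364 - 3 = 199.7393
Step 2: Evaluate g(x).
g(5.0364) = 2*5.0364 - 5 = 5.0728
Step 3: Compute Lagrangian.
L = 199.7393 + 5*5.0728 = 225.1033


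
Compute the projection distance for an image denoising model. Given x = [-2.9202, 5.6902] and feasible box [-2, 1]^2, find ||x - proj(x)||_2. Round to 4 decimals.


Project each component onto [-2, 1].
clip(-2.9202) = -2.0, clip(5.6902) = 1.0
Projection = [-2.0, 1.0]
Squared diffs: [0.8468, 21.998]
Distance = sqrt(22.8448) = 4.7796


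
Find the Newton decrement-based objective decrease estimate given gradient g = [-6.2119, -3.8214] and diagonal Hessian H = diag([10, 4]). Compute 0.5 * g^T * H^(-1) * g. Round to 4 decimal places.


Step 1: H is diagonal, so H^(-1) * g = [-0.6212, -0.9554].
Step 2: g^T H^(-1) g = sum_i g_i^2 / H_ii
  = (-6.2119)^2/10 + (-3.8214)^2/4
  = 3.8588 + 3.6508 = 7.5095
Step 3: Objective decrease = 0.5 * g^T H^(-1) g = 3.7548


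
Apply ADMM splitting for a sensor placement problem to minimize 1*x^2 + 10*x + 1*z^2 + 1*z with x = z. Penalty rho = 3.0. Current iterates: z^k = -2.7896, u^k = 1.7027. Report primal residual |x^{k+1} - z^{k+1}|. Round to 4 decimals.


ADMM iteration with rho = 3.0, z^k = -2.7896, u^k = 1.7027
Step 1: x-update.
Minimize 1*x^2 + 10*x + (3.0/2)*(x + 2.7896 + 1.7027)^2
FOC: (2*1 + 3.0)*x = -10 + 3.0*(-2.7896 - 1.7027)
x^{k+1} = -4.6954
Step 2: z-update.
Minimize 1*z^2 + 1*z + (3.0/2)*(-4.6954 - z + 1.7027)^2
FOC: (2*1 + 3.0)*z = -1 + 3.0*(-4.6954 + 1.7027)
z^{k+1} = -1.9956
Step 3: u-update.
u^{k+1} = 1.7027 - 4.6954 + 1.9956 = -0.9971
Step 4: Primal residual = |-4.6954 + 1.9956| = 2.6998


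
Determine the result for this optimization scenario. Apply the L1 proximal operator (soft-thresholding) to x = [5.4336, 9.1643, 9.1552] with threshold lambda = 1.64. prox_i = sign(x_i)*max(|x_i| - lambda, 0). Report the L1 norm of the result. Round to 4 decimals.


Soft-thresholding with lambda = 1.64:
prox(5.4336) = sign(5.4336)*max(|5.4336| - 1.64, 0) = 3.7936
prox(9.1643) = sign(9.1643)*max(|9.1643| - 1.64, 0) = 7.5243
prox(9.1552) = sign(9.1552)*max(|9.1552| - 1.64, 0) = 7.5152
prox(x) = [3.7936, 7.5243, 7.5152]
||prox(x)||_1 = 3.7936 + 7.5243 + 7.5152 = 18.8331


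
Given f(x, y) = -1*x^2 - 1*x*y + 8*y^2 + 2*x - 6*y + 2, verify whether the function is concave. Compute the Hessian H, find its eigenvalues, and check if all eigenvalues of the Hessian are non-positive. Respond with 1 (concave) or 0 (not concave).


The Hessian of f(x,y) = -1*x^2 - 1*x*y + 8*y^2 + 2*x - 6*y + 2 is:
H = [[-2, -1], [-1, 16]]
Trace = -2 + 16 = 14
Determinant = -2*16 - (-1)^2 = -33
Discriminant = (14)^2 - 4*-33 = 328.0
Eigenvalues: lambda_1 = -2.0554, lambda_2 = 16.0554
The function is not concave.

0


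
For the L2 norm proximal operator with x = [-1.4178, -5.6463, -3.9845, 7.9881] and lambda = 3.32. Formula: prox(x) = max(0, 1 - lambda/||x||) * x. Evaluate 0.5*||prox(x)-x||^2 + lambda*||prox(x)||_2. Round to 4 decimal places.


Step 1: Compute ||x||.
||x|| = 10.6572
Step 2: Compute scaling factor.
scale = max(0, 1 - 3.32/10.6572) = 0.6885
Step 3: prox(x) = [-0.9761, -3.8873, -2.7432, 5.4996]
||prox(x)|| = 7.3372
Step 4: Proximal objective.
0.5*||prox-x||^2 = 5.5112
lambda*||prox|| = 24.3595
Total = 29.8708


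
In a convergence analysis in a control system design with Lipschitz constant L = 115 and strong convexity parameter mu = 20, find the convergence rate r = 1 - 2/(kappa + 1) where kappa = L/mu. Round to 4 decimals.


Step 1: Compute the condition number.
kappa = L/mu = 115/20 = 5.75
Step 2: Compute the convergence rate.
r = 1 - 2/(kappa + 1) = 1 - 2*mu/(L + mu) = (L - mu)/(L + mu) = 95/135 = 0.7037


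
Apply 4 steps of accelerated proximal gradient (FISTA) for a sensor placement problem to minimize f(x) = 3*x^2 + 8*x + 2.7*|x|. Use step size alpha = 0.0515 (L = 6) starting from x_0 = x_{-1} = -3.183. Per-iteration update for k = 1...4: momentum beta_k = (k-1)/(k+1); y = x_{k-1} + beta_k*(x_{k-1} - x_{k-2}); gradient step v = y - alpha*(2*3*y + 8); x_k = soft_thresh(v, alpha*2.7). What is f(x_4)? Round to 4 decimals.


FISTA on f(x) = 3*x^2 + 8*x + 2.7*|x|
L = 6, alpha = 0.0515
Iteration 1: beta = 0.0, y = -3.183 + 0.0*(-3.183 + 3.183) = -3.183
  grad(y) = -11.098, v = y - alpha*grad = -2.6115
  prox(v) = soft_thresh(-2.6115, 0.1391) = -2.4724
Iteration 2: beta = 0.3333, y = -2.4724 + 0.3333*(-2.4724 + 3.183) = -2.2355
  grad(y) = -5.4132, v = y - alpha*grad = -1.9568
  prox(v) = soft_thresh(-1.9568, 0.1391) = -1.8177
Iteration 3: beta = 0.5, y = -1.8177 + 0.5*(-1.8177 + 2.4724) = -1.4904
  grad(y) = -0.9421, v = y - alpha*grad = -1.4418
  prox(v) = soft_thresh(-1.4418, 0.1391) = -1.3028
Iteration 4: beta = 0.6, y = -1.3028 + 0.6*(-1.3028 + 1.8177) = -0.9938
  grad(y) = 2.037, v = y - alpha*grad = -1.0987
  prox(v) = soft_thresh(-1.0987, 0.1391) = -0.9597
f(x_4) = 3*(-0.9597)^2 + 8*(-0.9597) + 2.7*|-0.9597| = -2.3233


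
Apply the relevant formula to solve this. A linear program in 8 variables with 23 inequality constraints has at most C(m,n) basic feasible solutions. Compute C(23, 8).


Each vertex corresponds to some choice of n active constraints out of m, so the number of vertices is at most C(m, n) = m! / (n!(m-n)!).
m = 23, n = 8
Numerator: 23 * 22 * 21 * 20 * 19 * 18 * 17 * 16
Denominator: 8! = 40320
C(23, 8) = 490314


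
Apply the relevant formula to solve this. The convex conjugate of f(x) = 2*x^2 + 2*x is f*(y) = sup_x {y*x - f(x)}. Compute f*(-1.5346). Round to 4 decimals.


f*(y) = sup_x {y*x - a*x^2 - b*x} = sup_x {(y-b)*x - a*x^2}
FOC: (y - b) - 2a*x = 0 => x* = (y - b)/(2a)
x* = (-1.5346 - 2)/(2*2) = -0.8837
f*(-1.5346) = (y-b)^2/(4a) = (-1.5346 - 2)^2/(4*2)
= 12.4934/8 = 1.5617


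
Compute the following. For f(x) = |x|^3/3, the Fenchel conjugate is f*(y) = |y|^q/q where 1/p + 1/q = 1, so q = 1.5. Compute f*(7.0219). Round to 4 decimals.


The conjugate exponent q satisfies 1/p + 1/q = 1.
p = 3, so q = 3/(3 - 1) = 1.5
|y|^q = 7.0219^1.5 = 18.6072
f*(7.0219) = 18.6072 / 1.5 = 12.4048


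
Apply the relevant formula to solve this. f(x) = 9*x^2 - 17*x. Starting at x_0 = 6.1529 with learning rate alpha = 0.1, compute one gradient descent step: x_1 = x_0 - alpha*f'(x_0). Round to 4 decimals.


We compute the gradient at x_0 and apply the update.
f'(x) = 18*x - 17
f'(6.1529) = 18*6.1529 - 17 = 93.7522
x_1 = 6.1529 - 0.1*93.7522 = -3.2223


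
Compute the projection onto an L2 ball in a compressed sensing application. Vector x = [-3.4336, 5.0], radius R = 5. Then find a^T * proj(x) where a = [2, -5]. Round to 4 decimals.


Step 1: Compute ||x|| (intermediates to 6 decimals).
||x|| = sqrt((-3.4336)^2 + 5.0^2) = 6.065444
Step 2: Project.
Since ||x|| > R, scale = R/||x|| = 5/6.065444 = 0.824342, proj(x) = scale * x
proj(x) = [-2.830461, 4.12171]
Step 3: Dot product.
a^T * proj(x) = 2*(-2.830461) - 5*4.12171 = -26.2695


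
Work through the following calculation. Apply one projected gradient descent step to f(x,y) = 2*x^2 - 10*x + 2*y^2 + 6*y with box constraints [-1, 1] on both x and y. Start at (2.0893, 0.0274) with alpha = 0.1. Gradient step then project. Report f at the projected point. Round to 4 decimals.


Step 1: Compute gradient at (2.0893, 0.0274).
grad_x = 2*2*2.0893 - 10 = -1.6428
grad_y = 2*2*0.0274 + 6 = 6.1096
Step 2: Gradient step.
x_raw = 2.0893 - 0.1*-1.6428 = 2.2536
y_raw = 0.0274 - 0.1*6.1096 = -0.5836
Step 3: Project onto [-1, 1].
x_proj = clip(2.2536) = 1.0
y_proj = clip(-0.5836) = -0.5836
Step 4: Evaluate f.
f(1.0, -0.5836) = -10.8203


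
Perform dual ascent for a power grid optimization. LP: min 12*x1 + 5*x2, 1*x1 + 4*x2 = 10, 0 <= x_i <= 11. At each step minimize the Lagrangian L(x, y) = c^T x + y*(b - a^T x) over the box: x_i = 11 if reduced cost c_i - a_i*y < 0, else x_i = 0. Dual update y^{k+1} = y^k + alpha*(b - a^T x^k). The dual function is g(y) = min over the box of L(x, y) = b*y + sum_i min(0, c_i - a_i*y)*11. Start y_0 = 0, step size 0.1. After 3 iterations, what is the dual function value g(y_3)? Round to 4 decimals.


Dual ascent for LP: min 12*x1 + 5*x2, 1*x1 + 4*x2 = 10, 0 <= x_i <= 11
Step 1: y^k = 0.0, reduced costs: (12.0, 5.0)
  x^k = (0.0, 0.0), subgradient = b - a^T x = 10.0
  y^{k+1} = 0.0 + 0.1*10.0 = 1.0
Step 2: y^k = 1.0, reduced costs: (11.0, 1.0)
  x^k = (0.0, 0.0), subgradient = b - a^T x = 10.0
  y^{k+1} = 1.0 + 0.1*10.0 = 2.0
Step 3: y^k = 2.0, reduced costs: (10.0, -3.0)
  x^k = (0.0, 11.0), subgradient = b - a^T x = -34.0
  y^{k+1} = 2.0 + 0.1*-34.0 = -1.4
Dual objective at y_3 = -1.4: reduced costs (13.4, 10.6), box minimizer x = (0.0, 0.0)
g(y_3) = b*y + (c1 - a1*y)*x1 + (c2 - a2*y)*x2 = 10*(-1.4) + 13.4*0.0 + 10.6*0.0 = -14.0 + 0.0 + 0.0 = -14.0


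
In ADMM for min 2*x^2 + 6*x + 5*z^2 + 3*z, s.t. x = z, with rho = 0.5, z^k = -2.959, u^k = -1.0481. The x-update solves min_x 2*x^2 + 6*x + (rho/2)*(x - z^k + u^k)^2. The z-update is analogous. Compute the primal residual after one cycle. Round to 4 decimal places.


ADMM iteration with rho = 0.5, z^k = -2.959, u^k = -1.0481
Step 1: x-update.
Minimize 2*x^2 + 6*x + (0.5/2)*(x + 2.959 - 1.0481)^2
FOC: (2*2 + 0.5)*x = -6 + 0.5*(-2.959 + 1.0481)
x^{k+1} = -1.5457
Step 2: z-update.
Minimize 5*z^2 + 3*z + (0.5/2)*(-1.5457 - z - 1.0481)^2
FOC: (2*5 + 0.5)*z = -3 + 0.5*(-1.5457 - 1.0481)
z^{k+1} = -0.4092
Step 3: u-update.
u^{k+1} = -1.0481 - 1.5457 + 0.4092 = -2.1845
Step 4: Primal residual = |-1.5457 + 0.4092| = 1.1364


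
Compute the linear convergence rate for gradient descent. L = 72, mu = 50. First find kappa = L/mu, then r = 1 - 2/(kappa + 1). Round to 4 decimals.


Step 1: Compute the condition number.
kappa = L/mu = 72/50 = 1.44
Step 2: Compute the convergence rate.
r = 1 - 2/(kappa + 1) = 1 - 2*mu/(L + mu) = (L - mu)/(L + mu) = 22/122 = 0.1803


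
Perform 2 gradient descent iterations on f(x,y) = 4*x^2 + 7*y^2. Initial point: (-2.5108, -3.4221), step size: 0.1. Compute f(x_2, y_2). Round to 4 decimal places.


Gradient descent on f(x,y) = 4*x^2 + 7*y^2.
Starting point: (-2.5108, -3.4221), alpha = 0.1
Step 1: grad_x = 2*4*-2.5108 = -20.0864, grad_y = 2*7*-3.4221 = -47.9094
  x_1 = -2.5108 - 0.1*-20.0864 = -0.5022
  y_1 = -3.4221 - 0.1*-47.9094 = 1.3688
Step 2: grad_x = 2*4*-0.5022 = -4.0173, grad_y = 2*7*1.3688 = 19.1638
  x_2 = -0.5022 - 0.1*-4.0173 = -0.1004
  y_2 = 1.3688 - 0.1*19.1638 = -0.5475
f(-0.1004, -0.5475) = 4*(-0.1004)^2 + 7*(-0.5475)^2 = 2.1389


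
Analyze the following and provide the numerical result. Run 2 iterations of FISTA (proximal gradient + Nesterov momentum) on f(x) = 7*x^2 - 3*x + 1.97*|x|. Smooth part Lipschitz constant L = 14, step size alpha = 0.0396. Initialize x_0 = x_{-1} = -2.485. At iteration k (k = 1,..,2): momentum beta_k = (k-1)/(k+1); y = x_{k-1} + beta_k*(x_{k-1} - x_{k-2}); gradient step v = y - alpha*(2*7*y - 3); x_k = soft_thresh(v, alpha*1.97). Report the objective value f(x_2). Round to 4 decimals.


FISTA on f(x) = 7*x^2 - 3*x + 1.97*|x|
L = 14, alpha = 0.0396
Iteration 1: beta = 0.0, y = -2.485 + 0.0*(-2.485 + 2.485) = -2.485
  grad(y) = -37.79, v = y - alpha*grad = -0.9885
  prox(v) = soft_thresh(-0.9885, 0.078) = -0.9105
Iteration 2: beta = 0.3333, y = -0.9105 + 0.3333*(-0.9105 + 2.485) = -0.3857
  grad(y) = -8.3994, v = y - alpha*grad = -0.0531
  prox(v) = soft_thresh(-0.0531, 0.078) = 0.0
f(x_2) = 7*0.0^2 - 3*0.0 + 1.97*|0.0| = 0.0


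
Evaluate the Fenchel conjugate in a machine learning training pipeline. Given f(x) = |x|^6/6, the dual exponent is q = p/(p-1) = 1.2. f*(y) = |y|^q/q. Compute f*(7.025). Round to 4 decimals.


The conjugate exponent q satisfies 1/p + 1/q = 1.
p = 6, so q = 6/(6 - 1) = 1.2
|y|^q = 7.025^1.2 = 10.3747
f*(7.025) = 10.3747 / 1.2 = 8.6456


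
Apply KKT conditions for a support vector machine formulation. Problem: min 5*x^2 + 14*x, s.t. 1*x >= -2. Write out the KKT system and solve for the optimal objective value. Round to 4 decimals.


Step 1: Try lambda = 0 (constraint inactive).
Stationarity: 2*5*x + 14 = 0
x* = -14/(2*5) = -1.4
Check constraint: 1*-1.4 = -1.4 >= -2 -- satisfied.
Step 2: Compute optimal value.
f(x*) = 5*(-1.4)^2 + 14*(-1.4) = -9.8


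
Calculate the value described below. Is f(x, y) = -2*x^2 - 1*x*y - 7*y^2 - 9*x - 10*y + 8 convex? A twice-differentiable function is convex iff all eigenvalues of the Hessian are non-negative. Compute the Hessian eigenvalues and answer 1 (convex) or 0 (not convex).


The Hessian of f(x,y) = -2*x^2 - 1*x*y - 7*y^2 - 9*x - 10*y + 8 is:
H = [[-4, -1], [-1, -14]]
Trace = -4 - 14 = -18
Determinant = -4*-14 - (-1)^2 = 55
Discriminant = (-18)^2 - 4*55 = 104.0
Eigenvalues: lambda_1 = -14.099, lambda_2 = -3.901
The function is not convex.

0


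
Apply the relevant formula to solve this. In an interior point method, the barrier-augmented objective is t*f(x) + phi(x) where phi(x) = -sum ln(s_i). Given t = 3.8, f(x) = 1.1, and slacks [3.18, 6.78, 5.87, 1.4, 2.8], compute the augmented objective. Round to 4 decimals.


Step 1: Compute log-barrier.
ln values: [1.1569, 1.914, 1.7699, 0.3365, 1.0296]
phi = -(1.1569 + 1.914 + 1.7699 + 0.3365 + 1.0296) = -6.2068
Step 2: Compute augmented objective.
t*f(x) = 3.8*1.1 = 4.18
Total = 4.18 - 6.2068 = -2.0268


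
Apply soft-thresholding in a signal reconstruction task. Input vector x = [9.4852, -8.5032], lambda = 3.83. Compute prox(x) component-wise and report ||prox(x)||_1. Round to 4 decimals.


Soft-thresholding with lambda = 3.83:
prox(9.4852) = sign(9.4852)*max(|9.4852| - 3.83, 0) = 5.6552
prox(-8.5032) = sign(-8.5032)*max(|-8.5032| - 3.83, 0) = -4.6732
prox(x) = [5.6552, -4.6732]
||prox(x)||_1 = 5.6552 + 4.6732 = 10.3284


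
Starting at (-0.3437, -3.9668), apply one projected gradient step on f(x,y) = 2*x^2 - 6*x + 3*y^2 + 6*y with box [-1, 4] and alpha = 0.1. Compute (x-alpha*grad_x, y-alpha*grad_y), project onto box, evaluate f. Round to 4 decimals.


Step 1: Compute gradient at (-0.3437, -3.9668).
grad_x = 2*2*-0.3437 - 6 = -7.3748
grad_y = 2*3*-3.9668 + 6 = -17.8008
Step 2: Gradient step.
x_raw = -0.3437 - 0.1*-7.3748 = 0.3938
y_raw = -3.9668 - 0.1*-17.8008 = -2.1867
Step 3: Project onto [-1, 4].
x_proj = clip(0.3938) = 0.3938
y_proj = clip(-2.1867) = -1.0
Step 4: Evaluate f.
f(0.3938, -1.0) = -5.0526


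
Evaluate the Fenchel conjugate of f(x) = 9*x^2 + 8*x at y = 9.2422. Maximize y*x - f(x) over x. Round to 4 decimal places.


f*(y) = sup_x {y*x - a*x^2 - b*x} = sup_x {(y-b)*x - a*x^2}
FOC: (y - b) - 2a*x = 0 => x* = (y - b)/(2a)
x* = (9.2422 - 8)/(2*9) = 0.069
f*(9.2422) = (y-b)^2/(4a) = (9.2422 - 8)^2/(4*9)
= 1.5431/36 = 0.0429


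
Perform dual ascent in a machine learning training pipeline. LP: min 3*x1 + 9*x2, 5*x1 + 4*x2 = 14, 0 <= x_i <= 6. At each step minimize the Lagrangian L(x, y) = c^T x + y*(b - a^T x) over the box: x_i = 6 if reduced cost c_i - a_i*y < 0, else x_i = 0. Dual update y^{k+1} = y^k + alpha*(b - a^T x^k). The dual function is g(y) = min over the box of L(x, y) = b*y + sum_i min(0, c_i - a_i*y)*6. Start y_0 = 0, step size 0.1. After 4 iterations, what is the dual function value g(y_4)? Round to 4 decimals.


Dual ascent for LP: min 3*x1 + 9*x2, 5*x1 + 4*x2 = 14, 0 <= x_i <= 6
Step 1: y^k = 0.0, reduced costs: (3.0, 9.0)
  x^k = (0.0, 0.0), subgradient = b - a^T x = 14.0
  y^{k+1} = 0.0 + 0.1*14.0 = 1.4
Step 2: y^k = 1.4, reduced costs: (-4.0, 3.4)
  x^k = (6.0, 0.0), subgradient = b - a^T x = -16.0
  y^{k+1} = 1.4 + 0.1*-16.0 = -0.2
Step 3: y^k = -0.2, reduced costs: (4.0, 9.8)
  x^k = (0.0, 0.0), subgradient = b - a^T x = 14.0
  y^{k+1} = -0.2 + 0.1*14.0 = 1.2
Step 4: y^k = 1.2, reduced costs: (-3.0, 4.2)
  x^k = (6.0, 0.0), subgradient = b - a^T x = -16.0
  y^{k+1} = 1.2 + 0.1*-16.0 = -0.4
Dual objective at y_4 = -0.4: reduced costs (5.0, 10.6), box minimizer x = (0.0, 0.0)
g(y_4) = b*y + (c1 - a1*y)*x1 + (c2 - a2*y)*x2 = 14*(-0.4) + 5.0*0.0 + 10.6*0.0 = -5.6 + 0.0 + 0.0 = -5.6


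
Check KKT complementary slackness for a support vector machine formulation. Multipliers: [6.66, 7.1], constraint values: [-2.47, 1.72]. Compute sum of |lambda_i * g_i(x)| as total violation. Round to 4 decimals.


KKT complementary slackness check:
lambda_1 * g_1 = 6.66 * -2.47 = -16.4502
lambda_2 * g_2 = 7.1 * 1.72 = 12.212
Total violation = 16.4502 + 12.212 = 28.6622


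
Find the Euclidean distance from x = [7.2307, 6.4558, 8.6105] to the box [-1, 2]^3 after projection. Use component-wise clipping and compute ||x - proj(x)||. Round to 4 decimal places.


Project each component onto [-1, 2].
clip(7.2307) = 2.0, clip(6.4558) = 2.0, clip(8.6105) = 2.0
Projection = [2.0, 2.0, 2.0]
Squared diffs: [27.3602, 19.8542, 43.6987]
Distance = sqrt(90.9131) = 9.5348


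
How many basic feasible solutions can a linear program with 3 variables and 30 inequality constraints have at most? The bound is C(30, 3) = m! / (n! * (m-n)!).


Each vertex corresponds to some choice of n active constraints out of m, so the number of vertices is at most C(m, n) = m! / (n!(m-n)!).
m = 30, n = 3
Numerator: 30 * 29 * 28
Denominator: 3! = 6
C(30, 3) = 4060


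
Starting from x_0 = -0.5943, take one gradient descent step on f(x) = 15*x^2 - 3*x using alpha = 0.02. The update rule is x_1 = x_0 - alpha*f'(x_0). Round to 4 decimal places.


We compute the gradient at x_0 and apply the update.
f'(x) = 30*x - 3
f'(-0.5943) = 30*-0.5943 - 3 = -20.829
x_1 = -0.5943 - 0.02*-20.829 = -0.1777


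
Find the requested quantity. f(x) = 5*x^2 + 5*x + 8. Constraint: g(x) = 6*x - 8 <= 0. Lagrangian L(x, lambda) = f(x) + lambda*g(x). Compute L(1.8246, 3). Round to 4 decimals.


Step 1: Evaluate f(x).
f(1.8246) = 5*1.8246^2 + 5*1.8246 + 8 = 33.7688
Step 2: Evaluate g(x).
g(1.8246) = 6*1.8246 - 8 = 2.9476
Step 3: Compute Lagrangian.
L = 33.7688 + 3*2.9476 = 42.6116


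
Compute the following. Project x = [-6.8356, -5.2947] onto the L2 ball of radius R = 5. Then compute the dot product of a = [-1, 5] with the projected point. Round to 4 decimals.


Step 1: Compute ||x|| (intermediates to 6 decimals).
||x|| = sqrt((-6.8356)^2 + (-5.2947)^2) = 8.646345
Step 2: Project.
Since ||x|| > R, scale = R/||x|| = 5/8.646345 = 0.578279, proj(x) = scale * x
proj(x) = [-3.952884, -3.061814]
Step 3: Dot product.
a^T * proj(x) = -1*(-3.952884) + 5*(-3.061814) = -11.3562


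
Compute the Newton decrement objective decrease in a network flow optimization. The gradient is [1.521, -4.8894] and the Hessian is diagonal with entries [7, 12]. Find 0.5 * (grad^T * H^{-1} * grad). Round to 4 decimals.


Step 1: H is diagonal, so H^(-1) * g = [0.2173, -0.4075].
Step 2: g^T H^(-1) g = sum_i g_i^2 / H_ii
  = (1.521)^2/7 + (-4.8894)^2/12
  = 0.3305 + 1.9922 = 2.3227
Step 3: Objective decrease = 0.5 * g^T H^(-1) g = 1.1613


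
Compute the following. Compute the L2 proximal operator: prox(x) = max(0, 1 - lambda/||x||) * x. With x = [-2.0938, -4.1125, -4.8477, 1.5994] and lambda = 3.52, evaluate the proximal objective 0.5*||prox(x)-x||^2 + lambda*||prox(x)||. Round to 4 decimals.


Step 1: Compute ||x||.
||x|| = 6.8815
Step 2: Compute scaling factor.
scale = max(0, 1 - 3.52/6.8815) = 0.4885
Step 3: prox(x) = [-1.0228, -2.0089, -2.368, 0.7813]
||prox(x)|| = 3.3615
Step 4: Proximal objective.
0.5*||prox-x||^2 = 6.1952
lambda*||prox|| = 11.8325
Total = 18.0277


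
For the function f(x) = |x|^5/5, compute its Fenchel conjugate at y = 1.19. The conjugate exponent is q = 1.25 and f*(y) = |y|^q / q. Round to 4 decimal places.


The conjugate exponent q satisfies 1/p + 1/q = 1.
p = 5, so q = 5/(5 - 1) = 1.25
|y|^q = 1.19^1.25 = 1.2429
f*(1.19) = 1.2429 / 1.25 = 0.9943


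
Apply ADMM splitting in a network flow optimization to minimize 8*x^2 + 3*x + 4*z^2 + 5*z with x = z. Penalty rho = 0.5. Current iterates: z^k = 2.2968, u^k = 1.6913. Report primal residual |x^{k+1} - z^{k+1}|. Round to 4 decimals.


ADMM iteration with rho = 0.5, z^k = 2.2968, u^k = 1.6913
Step 1: x-update.
Minimize 8*x^2 + 3*x + (0.5/2)*(x - 2.2968 + 1.6913)^2
FOC: (2*8 + 0.5)*x = -3 + 0.5*(2.2968 - 1.6913)
x^{k+1} = -0.1635
Step 2: z-update.
Minimize 4*z^2 + 5*z + (0.5/2)*(-0.1635 - z + 1.6913)^2
FOC: (2*4 + 0.5)*z = -5 + 0.5*(-0.1635 + 1.6913)
z^{k+1} = -0.4984
Step 3: u-update.
u^{k+1} = 1.6913 - 0.1635 + 0.4984 = 2.0262
Step 4: Primal residual = |-0.1635 + 0.4984| = 0.3349


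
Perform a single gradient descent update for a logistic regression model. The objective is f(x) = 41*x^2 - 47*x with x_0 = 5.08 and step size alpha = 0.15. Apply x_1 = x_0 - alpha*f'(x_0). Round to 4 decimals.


We compute the gradient at x_0 and apply the update.
f'(x) = 82*x - 47
f'(5.08) = 82*5.08 - 47 = 369.56
x_1 = 5.08 - 0.15*369.56 = -50.354


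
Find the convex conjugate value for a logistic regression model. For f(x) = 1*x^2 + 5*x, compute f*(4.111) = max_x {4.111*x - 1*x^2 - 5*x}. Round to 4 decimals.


f*(y) = sup_x {y*x - a*x^2 - b*x} = sup_x {(y-b)*x - a*x^2}
FOC: (y - b) - 2a*x = 0 => x* = (y - b)/(2a)
x* = (4.111 - 5)/(2*1) = -0.4445
f*(4.111) = (y-b)^2/(4a) = (4.111 - 5)^2/(4*1)
= 0.7903/4 = 0.1976


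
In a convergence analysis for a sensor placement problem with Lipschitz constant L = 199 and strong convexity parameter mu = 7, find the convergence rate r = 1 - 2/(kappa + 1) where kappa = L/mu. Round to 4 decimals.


Step 1: Compute the condition number.
kappa = L/mu = 199/7 = 28.4286
Step 2: Compute the convergence rate.
r = 1 - 2/(kappa + 1) = 1 - 2*mu/(L + mu) = (L - mu)/(L + mu) = 192/206 = 0.932


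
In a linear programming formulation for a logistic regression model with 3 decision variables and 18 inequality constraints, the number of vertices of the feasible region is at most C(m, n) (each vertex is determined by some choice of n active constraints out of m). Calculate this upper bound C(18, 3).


Each vertex corresponds to some choice of n active constraints out of m, so the number of vertices is at most C(m, n) = m! / (n!(m-n)!).
m = 18, n = 3
Numerator: 18 * 17 * 16
Denominator: 3! = 6
C(18, 3) = 816


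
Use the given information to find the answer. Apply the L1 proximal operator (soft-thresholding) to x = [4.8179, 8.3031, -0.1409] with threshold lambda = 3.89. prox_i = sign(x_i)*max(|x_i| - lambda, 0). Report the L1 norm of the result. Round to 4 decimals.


Soft-thresholding with lambda = 3.89:
prox(4.8179) = sign(4.8179)*max(|4.8179| - 3.89, 0) = 0.9279
prox(8.3031) = sign(8.3031)*max(|8.3031| - 3.89, 0) = 4.4131
prox(-0.1409) = sign(-0.1409)*max(|-0.1409| - 3.89, 0) = 0.0
prox(x) = [0.9279, 4.4131, 0.0]
||prox(x)||_1 = 0.9279 + 4.4131 + 0.0 = 5.341


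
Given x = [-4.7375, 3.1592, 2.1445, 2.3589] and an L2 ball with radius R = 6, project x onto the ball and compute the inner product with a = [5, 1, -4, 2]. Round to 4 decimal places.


Step 1: Compute ||x|| (intermediates to 6 decimals).
||x|| = sqrt((-4.7375)^2 + 3.1592^2 + 2.1445^2 + 2.3589^2) = 6.525928
Step 2: Project.
Since ||x|| > R, scale = R/||x|| = 6/6.525928 = 0.919409, proj(x) = scale * x
proj(x) = [-4.3557, 2.904597, 1.971673, 2.168794]
Step 3: Dot product.
a^T * proj(x) = 5*(-4.3557) + 1*2.904597 - 4*1.971673 + 2*2.168794 = -22.423


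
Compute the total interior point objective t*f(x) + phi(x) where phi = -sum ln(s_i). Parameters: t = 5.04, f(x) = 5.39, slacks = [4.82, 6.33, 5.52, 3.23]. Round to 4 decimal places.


Step 1: Compute log-barrier.
ln values: [1.5728, 1.8453, 1.7084, 1.1725]
phi = -(1.5728 + 1.8453 + 1.7084 + 1.1725) = -6.2989
Step 2: Compute augmented objective.
t*f(x) = 5.04*5.39 = 27.1656
Total = 27.1656 - 6.2989 = 20.8667


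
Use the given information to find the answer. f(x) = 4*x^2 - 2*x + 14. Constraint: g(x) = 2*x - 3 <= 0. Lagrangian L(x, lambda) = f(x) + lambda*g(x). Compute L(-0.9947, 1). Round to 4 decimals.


Step 1: Evaluate f(x).
f(-0.9947) = 4*(-0.9947)^2 - 2*(-0.9947) + 14 = 19.9471
Step 2: Evaluate g(x).
g(-0.9947) = 2*-0.9947 - 3 = -4.9894
Step 3: Compute Lagrangian.
L = 19.9471 + 1*-4.9894 = 14.9577


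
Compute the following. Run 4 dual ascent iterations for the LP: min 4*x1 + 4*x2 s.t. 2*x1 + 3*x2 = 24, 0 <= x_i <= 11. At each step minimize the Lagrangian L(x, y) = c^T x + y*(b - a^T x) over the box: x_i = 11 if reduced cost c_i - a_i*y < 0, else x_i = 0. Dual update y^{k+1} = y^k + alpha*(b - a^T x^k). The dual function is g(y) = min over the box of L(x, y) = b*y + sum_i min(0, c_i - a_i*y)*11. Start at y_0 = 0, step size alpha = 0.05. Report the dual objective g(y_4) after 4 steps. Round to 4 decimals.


Dual ascent for LP: min 4*x1 + 4*x2, 2*x1 + 3*x2 = 24, 0 <= x_i <= 11
Step 1: y^k = 0.0, reduced costs: (4.0, 4.0)
  x^k = (0.0, 0.0), subgradient = b - a^T x = 24.0
  y^{k+1} = 0.0 + 0.05*24.0 = 1.2
Step 2: y^k = 1.2, reduced costs: (1.6, 0.4)
  x^k = (0.0, 0.0), subgradient = b - a^T x = 24.0
  y^{k+1} = 1.2 + 0.05*24.0 = 2.4
Step 3: y^k = 2.4, reduced costs: (-0.8, -3.2)
  x^k = (11.0, 11.0), subgradient = b - a^T x = -31.0
  y^{k+1} = 2.4 + 0.05*-31.0 = 0.85
Step 4: y^k = 0.85, reduced costs: (2.3, 1.45)
  x^k = (0.0, 0.0), subgradient = b - a^T x = 24.0
  y^{k+1} = 0.85 + 0.05*24.0 = 2.05
Dual objective at y_4 = 2.05: reduced costs (-0.1, -2.15), box minimizer x = (11.0, 11.0)
g(y_4) = b*y + (c1 - a1*y)*x1 + (c2 - a2*y)*x2 = 24*2.05 + (-0.1)*11.0 + (-2.15)*11.0 = 49.2 - 1.1 - 23.65 = 24.45


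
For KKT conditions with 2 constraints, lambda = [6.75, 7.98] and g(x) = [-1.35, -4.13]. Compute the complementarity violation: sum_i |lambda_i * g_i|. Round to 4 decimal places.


KKT complementary slackness check:
lambda_1 * g_1 = 6.75 * -1.35 = -9.1125
lambda_2 * g_2 = 7.98 * -4.13 = -32.9574
Total violation = 9.1125 + 32.9574 = 42.0699


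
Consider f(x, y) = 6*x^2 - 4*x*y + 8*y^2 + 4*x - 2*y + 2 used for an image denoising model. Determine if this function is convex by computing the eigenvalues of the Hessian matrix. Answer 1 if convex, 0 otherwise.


The Hessian of f(x,y) = 6*x^2 - 4*x*y + 8*y^2 + 4*x - 2*y + 2 is:
H = [[12, -4], [-4, 16]]
Trace = 12 + 16 = 28
Determinant = 12*16 - (-4)^2 = 176
Discriminant = (28)^2 - 4*176 = 80.0
Eigenvalues: lambda_1 = 9.5279, lambda_2 = 18.4721
The function is convex.

1


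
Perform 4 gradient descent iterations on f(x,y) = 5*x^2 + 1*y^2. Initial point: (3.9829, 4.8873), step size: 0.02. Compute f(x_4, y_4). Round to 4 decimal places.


Gradient descent on f(x,y) = 5*x^2 + 1*y^2.
Starting point: (3.9829, 4.8873), alpha = 0.02
Step 1: grad_x = 2*5*3.9829 = 39.829, grad_y = 2*1*4.8873 = 9.7746
  x_1 = 3.9829 - 0.02*39.829 = 3.1863
  y_1 = 4.8873 - 0.02*9.7746 = 4.6918
Step 2: grad_x = 2*5*3.1863 = 31.8632, grad_y = 2*1*4.6918 = 9.3836
  x_2 = 3.1863 - 0.02*31.8632 = 2.5491
  y_2 = 4.6918 - 0.02*9.3836 = 4.5041
Step 3: grad_x = 2*5*2.5491 = 25.4906, grad_y = 2*1*4.5041 = 9.0083
  x_3 = 2.5491 - 0.02*25.4906 = 2.0392
  y_3 = 4.5041 - 0.02*9.0083 = 4.324
Step 4: grad_x = 2*5*2.0392 = 20.3924, grad_y = 2*1*4.324 = 8.6479
  x_4 = 2.0392 - 0.02*20.3924 = 1.6314
  y_4 = 4.324 - 0.02*8.6479 = 4.151
f(1.6314, 4.151) = 5*1.6314^2 + 1*4.151^2 = 30.5382


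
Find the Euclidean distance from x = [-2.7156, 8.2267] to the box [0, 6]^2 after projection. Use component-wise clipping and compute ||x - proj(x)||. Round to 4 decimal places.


Project each component onto [0, 6].
clip(-2.7156) = 0.0, clip(8.2267) = 6.0
Projection = [0.0, 6.0]
Squared diffs: [7.3745, 4.9582]
Distance = sqrt(12.3327) = 3.5118


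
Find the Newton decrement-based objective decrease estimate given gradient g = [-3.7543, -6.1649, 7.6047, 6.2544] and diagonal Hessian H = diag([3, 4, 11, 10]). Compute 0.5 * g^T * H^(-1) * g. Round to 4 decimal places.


Step 1: H is diagonal, so H^(-1) * g = [-1.2514, -1.5412, 0.6913, 0.6254].
Step 2: g^T H^(-1) g = sum_i g_i^2 / H_ii
  = (-3.7543)^2/3 + (-6.1649)^2/4 + (7.6047)^2/11 + (6.2544)^2/10
  = 4.6983 + 9.5015 + 5.2574 + 3.9118 = 23.3689
Step 3: Objective decrease = 0.5 * g^T H^(-1) g = 11.6845


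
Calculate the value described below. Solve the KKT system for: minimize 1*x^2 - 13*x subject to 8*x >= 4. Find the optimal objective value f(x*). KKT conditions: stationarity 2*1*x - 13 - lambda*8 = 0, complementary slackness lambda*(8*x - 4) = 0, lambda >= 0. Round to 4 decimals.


Step 1: Try lambda = 0 (constraint inactive).
Stationarity: 2*1*x - 13 = 0
x* = 13/(2*1) = 6.5
Check constraint: 8*6.5 = 52.0 >= 4 -- satisfied.
Step 2: Compute optimal value.
f(x*) = 1*6.5^2 - 13*6.5 = -42.25


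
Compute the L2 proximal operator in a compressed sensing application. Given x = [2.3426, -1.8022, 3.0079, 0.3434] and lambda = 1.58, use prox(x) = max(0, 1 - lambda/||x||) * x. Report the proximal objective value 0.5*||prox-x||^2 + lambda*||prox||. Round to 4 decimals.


Step 1: Compute ||x||.
||x|| = 4.231
Step 2: Compute scaling factor.
scale = max(0, 1 - 1.58/4.231) = 0.6266
Step 3: prox(x) = [1.4678, -1.1292, 1.8846, 0.2152]
||prox(x)|| = 2.651
Step 4: Proximal objective.
0.5*||prox-x||^2 = 1.2482
lambda*||prox|| = 4.1886
Total = 5.4367


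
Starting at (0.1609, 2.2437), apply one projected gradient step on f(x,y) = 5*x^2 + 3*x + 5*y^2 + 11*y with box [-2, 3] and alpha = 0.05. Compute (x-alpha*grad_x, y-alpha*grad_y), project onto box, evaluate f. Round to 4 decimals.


Step 1: Compute gradient at (0.1609, 2.2437).
grad_x = 2*5*0.1609 + 3 = 4.609
grad_y = 2*5*2.2437 + 11 = 33.437
Step 2: Gradient step.
x_raw = 0.1609 - 0.05*4.609 = -0.0696
y_raw = 2.2437 - 0.05*33.437 = 0.5719
Step 3: Project onto [-2, 3].
x_proj = clip(-0.0696) = -0.0696
y_proj = clip(0.5719) = 0.5719
Step 4: Evaluate f.
f(-0.0696, 0.5719) = 7.7409


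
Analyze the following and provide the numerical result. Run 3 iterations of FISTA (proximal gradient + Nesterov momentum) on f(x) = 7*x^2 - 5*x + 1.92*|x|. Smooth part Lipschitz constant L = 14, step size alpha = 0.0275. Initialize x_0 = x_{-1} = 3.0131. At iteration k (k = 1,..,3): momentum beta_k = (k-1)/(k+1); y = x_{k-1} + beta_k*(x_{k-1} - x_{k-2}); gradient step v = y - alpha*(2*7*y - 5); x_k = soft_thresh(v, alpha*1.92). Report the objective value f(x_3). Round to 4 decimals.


FISTA on f(x) = 7*x^2 - 5*x + 1.92*|x|
L = 14, alpha = 0.0275
Iteration 1: beta = 0.0, y = 3.0131 + 0.0*(3.0131 - 3.0131) = 3.0131
  grad(y) = 37.1834, v = y - alpha*grad = 1.9906
  prox(v) = soft_thresh(1.9906, 0.0528) = 1.9378
Iteration 2: beta = 0.3333, y = 1.9378 + 0.3333*(1.9378 - 3.0131) = 1.5793
  grad(y) = 17.1103, v = y - alpha*grad = 1.1088
  prox(v) = soft_thresh(1.1088, 0.0528) = 1.056
Iteration 3: beta = 0.5, y = 1.056 + 0.5*(1.056 - 1.9378) = 0.6151
  grad(y) = 3.6112, v = y - alpha*grad = 0.5158
  prox(v) = soft_thresh(0.5158, 0.0528) = 0.463
f(x_3) = 7*0.463^2 - 5*0.463 + 1.92*|0.463| = 0.0745


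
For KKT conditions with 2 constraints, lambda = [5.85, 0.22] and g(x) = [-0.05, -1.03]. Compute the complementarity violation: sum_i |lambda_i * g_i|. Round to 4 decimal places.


KKT complementary slackness check:
lambda_1 * g_1 = 5.85 * -0.05 = -0.2925
lambda_2 * g_2 = 0.22 * -1.03 = -0.2266
Total violation = 0.2925 + 0.2266 = 0.5191


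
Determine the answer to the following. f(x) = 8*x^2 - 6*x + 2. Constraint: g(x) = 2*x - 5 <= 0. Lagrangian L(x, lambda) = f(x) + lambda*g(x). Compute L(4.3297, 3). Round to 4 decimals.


Step 1: Evaluate f(x).
f(4.3297) = 8*4.3297^2 - 6*4.3297 + 2 = 125.9922
Step 2: Evaluate g(x).
g(4.3297) = 2*4.3297 - 5 = 3.6594
Step 3: Compute Lagrangian.
L = 125.9922 + 3*3.6594 = 136.9704


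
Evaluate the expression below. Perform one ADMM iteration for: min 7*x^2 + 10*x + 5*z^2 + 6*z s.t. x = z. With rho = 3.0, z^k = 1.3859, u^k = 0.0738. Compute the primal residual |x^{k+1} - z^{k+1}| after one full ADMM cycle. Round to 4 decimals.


ADMM iteration with rho = 3.0, z^k = 1.3859, u^k = 0.0738
Step 1: x-update.
Minimize 7*x^2 + 10*x + (3.0/2)*(x - 1.3859 + 0.0738)^2
FOC: (2*7 + 3.0)*x = -10 + 3.0*(1.3859 - 0.0738)
x^{k+1} = -0.3567
Step 2: z-update.
Minimize 5*z^2 + 6*z + (3.0/2)*(-0.3567 - z + 0.0738)^2
FOC: (2*5 + 3.0)*z = -6 + 3.0*(-0.3567 + 0.0738)
z^{k+1} = -0.5268
Step 3: u-update.
u^{k+1} = 0.0738 - 0.3567 + 0.5268 = 0.2439
Step 4: Primal residual = |-0.3567 + 0.5268| = 0.1701


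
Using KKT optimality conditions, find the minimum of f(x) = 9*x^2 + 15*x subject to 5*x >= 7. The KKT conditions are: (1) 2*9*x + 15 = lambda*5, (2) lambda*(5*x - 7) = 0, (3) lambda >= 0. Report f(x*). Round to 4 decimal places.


Step 1: Try lambda = 0 (constraint inactive).
x_unc = -15/(2*9) = -0.8333
Check: 5*-0.8333 = -4.1665 < 7 -- violated!
Step 2: Constraint must be active: 5*x = 7
x* = 7/5 = 1.4
lambda = (2*9*1.4 + 15)/5 = 8.04
Step 3: Compute optimal value.
f(x*) = 9*1.4^2 + 15*1.4 = 38.64


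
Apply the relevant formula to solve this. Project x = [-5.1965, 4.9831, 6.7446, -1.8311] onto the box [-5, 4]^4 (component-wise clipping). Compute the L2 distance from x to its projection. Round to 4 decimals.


Project each component onto [-5, 4].
clip(-5.1965) = -5.0, clip(4.9831) = 4.0, clip(6.7446) = 4.0, clip(-1.8311) = -1.8311
Projection = [-5.0, 4.0, 4.0, -1.8311]
Squared diffs: [0.0386, 0.9665, 7.5328, 0.0]
Distance = sqrt(8.5379) = 2.922


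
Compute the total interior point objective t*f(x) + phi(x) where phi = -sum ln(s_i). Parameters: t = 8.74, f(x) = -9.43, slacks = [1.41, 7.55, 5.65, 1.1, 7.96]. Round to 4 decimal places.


Step 1: Compute log-barrier.
ln values: [0.3436, 2.0215, 1.7317, 0.0953, 2.0744]
phi = -(0.3436 + 2.0215 + 1.7317 + 0.0953 + 2.0744) = -6.2665
Step 2: Compute augmented objective.
t*f(x) = 8.74*-9.43 = -82.4182
Total = -82.4182 - 6.2665 = -88.6847


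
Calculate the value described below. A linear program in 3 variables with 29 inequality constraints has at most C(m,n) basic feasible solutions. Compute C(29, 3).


Each vertex corresponds to some choice of n active constraints out of m, so the number of vertices is at most C(m, n) = m! / (n!(m-n)!).
m = 29, n = 3
Numerator: 29 * 28 * 27
Denominator: 3! = 6
C(29, 3) = 3654


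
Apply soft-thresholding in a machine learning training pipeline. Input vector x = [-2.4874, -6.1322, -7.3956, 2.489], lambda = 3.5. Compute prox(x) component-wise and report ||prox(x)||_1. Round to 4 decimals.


Soft-thresholding with lambda = 3.5:
prox(-2.4874) = sign(-2.4874)*max(|-2.4874| - 3.5, 0) = 0.0
prox(-6.1322) = sign(-6.1322)*max(|-6.1322| - 3.5, 0) = -2.6322
prox(-7.3956) = sign(-7.3956)*max(|-7.3956| - 3.5, 0) = -3.8956
prox(2.489) = sign(2.489)*max(|2.489| - 3.5, 0) = 0.0
prox(x) = [0.0, -2.6322, -3.8956, 0.0]
||prox(x)||_1 = 0.0 + 2.6322 + 3.8956 + 0.0 = 6.5278


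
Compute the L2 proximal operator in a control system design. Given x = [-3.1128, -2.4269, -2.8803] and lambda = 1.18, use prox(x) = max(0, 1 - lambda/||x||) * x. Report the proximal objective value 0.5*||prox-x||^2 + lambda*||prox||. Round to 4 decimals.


Step 1: Compute ||x||.
||x|| = 4.8863
Step 2: Compute scaling factor.
scale = max(0, 1 - 1.18/4.8863) = 0.7585
Step 3: prox(x) = [-2.3611, -1.8408, -2.1847]
||prox(x)|| = 3.7063
Step 4: Proximal objective.
0.5*||prox-x||^2 = 0.6962
lambda*||prox|| = 4.3734
Total = 5.0696


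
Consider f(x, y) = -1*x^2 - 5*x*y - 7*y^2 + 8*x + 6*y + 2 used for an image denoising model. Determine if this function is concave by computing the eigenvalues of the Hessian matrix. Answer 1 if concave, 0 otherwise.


The Hessian of f(x,y) = -1*x^2 - 5*x*y - 7*y^2 + 8*x + 6*y + 2 is:
H = [[-2, -5], [-5, -14]]
Trace = -2 - 14 = -16
Determinant = -2*-14 - (-5)^2 = 3
Discriminant = (-16)^2 - 4*3 = 244.0
Eigenvalues: lambda_1 = -15.8102, lambda_2 = -0.1898
The function is concave.

1


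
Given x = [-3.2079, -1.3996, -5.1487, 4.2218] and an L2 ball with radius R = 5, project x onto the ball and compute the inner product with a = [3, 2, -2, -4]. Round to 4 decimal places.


Step 1: Compute ||x|| (intermediates to 6 decimals).
||x|| = sqrt((-3.2079)^2 + (-1.3996)^2 + (-5.1487)^2 + 4.2218^2) = 7.522115
Step 2: Project.
Since ||x|| > R, scale = R/||x|| = 5/7.522115 = 0.664707, proj(x) = scale * x
proj(x) = [-2.132314, -0.930324, -3.422377, 2.80626]
Step 3: Dot product.
a^T * proj(x) = 3*(-2.132314) + 2*(-0.930324) - 2*(-3.422377) - 4*2.80626 = -12.6379


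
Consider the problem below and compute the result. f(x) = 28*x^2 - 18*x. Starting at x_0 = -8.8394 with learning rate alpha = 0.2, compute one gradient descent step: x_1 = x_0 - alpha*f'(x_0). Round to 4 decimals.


We compute the gradient at x_0 and apply the update.
f'(x) = 56*x - 18
f'(-8.8394) = 56*-8.8394 - 18 = -513.0064
x_1 = -8.8394 - 0.2*-513.0064 = 93.7619


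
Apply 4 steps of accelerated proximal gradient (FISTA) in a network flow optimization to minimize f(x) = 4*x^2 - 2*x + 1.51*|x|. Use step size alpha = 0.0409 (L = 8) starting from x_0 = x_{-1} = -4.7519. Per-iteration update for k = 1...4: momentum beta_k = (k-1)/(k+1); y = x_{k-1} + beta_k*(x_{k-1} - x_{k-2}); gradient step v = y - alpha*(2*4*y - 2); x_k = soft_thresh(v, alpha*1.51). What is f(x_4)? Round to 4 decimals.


FISTA on f(x) = 4*x^2 - 2*x + 1.51*|x|
L = 8, alpha = 0.0409
Iteration 1: beta = 0.0, y = -4.7519 + 0.0*(-4.7519 + 4.7519) = -4.7519
  grad(y) = -40.0152, v = y - alpha*grad = -3.1153
  prox(v) = soft_thresh(-3.1153, 0.0618) = -3.0535
Iteration 2: beta = 0.3333, y = -3.0535 + 0.3333*(-3.0535 + 4.7519) = -2.4874
  grad(y) = -21.8991, v = y - alpha*grad = -1.5917
  prox(v) = soft_thresh(-1.5917, 0.0618) = -1.53
Iteration 3: beta = 0.5, y = -1.53 + 0.5*(-1.53 + 3.0535) = -0.7682
  grad(y) = -8.1454, v = y - alpha*grad = -0.435
  prox(v) = soft_thresh(-0.435, 0.0618) = -0.3733
Iteration 4: beta = 0.6, y = -0.3733 + 0.6*(-0.3733 + 1.53) = 0.3207
  grad(y) = 0.5659, v = y - alpha*grad = 0.2976
  prox(v) = soft_thresh(0.2976, 0.0618) = 0.2358
f(x_4) = 4*0.2358^2 - 2*0.2358 + 1.51*|0.2358| = 0.1069


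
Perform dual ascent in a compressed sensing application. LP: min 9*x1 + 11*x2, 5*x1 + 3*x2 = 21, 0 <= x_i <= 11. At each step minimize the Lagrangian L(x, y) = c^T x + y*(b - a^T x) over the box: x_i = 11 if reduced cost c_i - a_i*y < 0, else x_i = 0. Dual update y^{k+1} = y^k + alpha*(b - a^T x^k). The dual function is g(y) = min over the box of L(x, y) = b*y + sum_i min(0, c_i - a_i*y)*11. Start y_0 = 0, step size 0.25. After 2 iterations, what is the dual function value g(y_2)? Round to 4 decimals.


Dual ascent for LP: min 9*x1 + 11*x2, 5*x1 + 3*x2 = 21, 0 <= x_i <= 11
Step 1: y^k = 0.0, reduced costs: (9.0, 11.0)
  x^k = (0.0, 0.0), subgradient = b - a^T x = 21.0
  y^{k+1} = 0.0 + 0.25*21.0 = 5.25
Step 2: y^k = 5.25, reduced costs: (-17.25, -4.75)
  x^k = (11.0, 11.0), subgradient = b - a^T x = -67.0
  y^{k+1} = 5.25 + 0.25*-67.0 = -11.5
Dual objective at y_2 = -11.5: reduced costs (66.5, 45.5), box minimizer x = (0.0, 0.0)
g(y_2) = b*y + (c1 - a1*y)*x1 + (c2 - a2*y)*x2 = 21*(-11.5) + 66.5*0.0 + 45.5*0.0 = -241.5 + 0.0 + 0.0 = -241.5
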